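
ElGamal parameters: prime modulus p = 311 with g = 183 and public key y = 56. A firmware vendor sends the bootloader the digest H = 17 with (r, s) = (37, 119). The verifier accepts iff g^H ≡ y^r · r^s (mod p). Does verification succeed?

passes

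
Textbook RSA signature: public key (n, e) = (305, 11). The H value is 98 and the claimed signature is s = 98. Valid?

s^2 ≡ 98^2 = 9604 ≡ 149
s^4 ≡ 149^2 = 22201 ≡ 241
s^8 ≡ 241^2 = 58081 ≡ 131
11 = 8 + 2 + 1, so s^11 ≡ 131·149·98 ≡ 207 (mod 305)
s^11 mod 305 = 207, but H = 98.

no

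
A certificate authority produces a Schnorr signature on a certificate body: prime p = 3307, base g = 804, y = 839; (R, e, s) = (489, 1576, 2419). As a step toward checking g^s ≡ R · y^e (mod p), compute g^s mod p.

640

Squares mod 3307: 804^1≡804, 804^2≡1551, 804^4≡1412, 804^8≡2930, 804^16≡3235, 804^32≡1877, 804^64≡1174, 804^128≡2564, 804^256≡3087, 804^512≡2102, 804^1024≡252, 804^2048≡671
2419 = 2048 + 256 + 64 + 32 + 16 + 2 + 1, so 804^2419 ≡ 671·3087·1174·1877·3235·1551·804 ≡ 640 (mod 3307)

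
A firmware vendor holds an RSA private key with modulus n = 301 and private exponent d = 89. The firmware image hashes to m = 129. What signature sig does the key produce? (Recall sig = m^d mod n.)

m^2 ≡ 129^2 = 16641 ≡ 86
m^4 ≡ 86^2 = 7396 ≡ 172
m^8 ≡ 172^2 = 29584 ≡ 86
m^16 ≡ 86^2 = 7396 ≡ 172
m^32 ≡ 172^2 = 29584 ≡ 86
m^64 ≡ 86^2 = 7396 ≡ 172
89 = 64 + 16 + 8 + 1, so m^89 ≡ 172·172·86·129 ≡ 215 (mod 301)

215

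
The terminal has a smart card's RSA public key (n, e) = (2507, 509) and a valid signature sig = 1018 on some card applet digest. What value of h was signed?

630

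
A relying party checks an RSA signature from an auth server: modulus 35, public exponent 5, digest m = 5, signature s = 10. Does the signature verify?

s^5 mod 35 = 5
5 = m, so the signature checks out.

verifies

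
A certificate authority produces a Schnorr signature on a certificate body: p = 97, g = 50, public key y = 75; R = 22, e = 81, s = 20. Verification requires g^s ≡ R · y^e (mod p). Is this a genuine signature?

forged

g^s mod p:
Squares mod 97: 50^1≡50, 50^2≡75, 50^4≡96, 50^8≡1, 50^16≡1
20 = 16 + 4, so 50^20 ≡ 1·96 ≡ 96 (mod 97)
R · y^e mod p:
Squares mod 97: 75^1≡75, 75^2≡96, 75^4≡1, 75^8≡1, 75^16≡1, 75^32≡1, 75^64≡1
81 = 64 + 16 + 1, so 75^81 ≡ 1·1·75 ≡ 75 (mod 97)
22·75 = 1650 ≡ 1 (mod 97)
96 ≠ 1; the check fails.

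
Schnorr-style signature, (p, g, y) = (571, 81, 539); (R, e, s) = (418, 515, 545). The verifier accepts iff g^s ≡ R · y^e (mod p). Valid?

g^s mod p:
Squares mod 571: 81^1≡81, 81^2≡280, 81^4≡173, 81^8≡237, 81^16≡211, 81^32≡554, 81^64≡289, 81^128≡155, 81^256≡43, 81^512≡136
545 = 512 + 32 + 1, so 81^545 ≡ 136·554·81 ≡ 16 (mod 571)
R · y^e mod p:
Squares mod 571: 539^1≡539, 539^2≡453, 539^4≡220, 539^8≡436, 539^16≡524, 539^32≡496, 539^64≡486, 539^128≡373, 539^256≡376, 539^512≡339
515 = 512 + 2 + 1, so 539^515 ≡ 339·453·539 ≡ 453 (mod 571)
418·453 = 189354 ≡ 353 (mod 571)
16 ≠ 353; the check fails.

no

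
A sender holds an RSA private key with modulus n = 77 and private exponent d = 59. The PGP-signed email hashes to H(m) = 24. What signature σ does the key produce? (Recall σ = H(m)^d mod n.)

(H(m))^2 ≡ 24^2 = 576 ≡ 37
(H(m))^4 ≡ 37^2 = 1369 ≡ 60
(H(m))^8 ≡ 60^2 = 3600 ≡ 58
(H(m))^16 ≡ 58^2 = 3364 ≡ 53
(H(m))^32 ≡ 53^2 = 2809 ≡ 37
59 = 32 + 16 + 8 + 2 + 1, so (H(m))^59 ≡ 37·53·58·37·24 ≡ 61 (mod 77)

61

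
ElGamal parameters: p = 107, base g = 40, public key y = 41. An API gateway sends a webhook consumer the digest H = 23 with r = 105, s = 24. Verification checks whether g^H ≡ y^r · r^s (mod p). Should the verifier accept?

Left side g^H mod p:
40^2 = 1600 ≡ 102
40^4 ≡ 102^2 = 10404 ≡ 25
40^8 ≡ 25^2 = 625 ≡ 90
40^16 ≡ 90^2 = 8100 ≡ 75
23 = 16 + 4 + 2 + 1, so 40^23 ≡ 75·25·102·40 ≡ 35 (mod 107)
Right side y^r · r^s mod p:
41^2 = 1681 ≡ 76
41^4 ≡ 76^2 = 5776 ≡ 105
41^8 ≡ 105^2 = 11025 ≡ 4
41^16 ≡ 4^2 = 16
41^32 ≡ 16^2 = 256 ≡ 42
41^64 ≡ 42^2 = 1764 ≡ 52
105 = 64 + 32 + 8 + 1, so 41^105 ≡ 52·42·4·41 ≡ 47 (mod 107)
105^2 = 11025 ≡ 4
105^4 ≡ 4^2 = 16
105^8 ≡ 16^2 = 256 ≡ 42
105^16 ≡ 42^2 = 1764 ≡ 52
24 = 16 + 8, so 105^24 ≡ 52·42 ≡ 44 (mod 107)
47·44 = 2068 ≡ 35 (mod 107)
35 ≡ 35 (mod 107), so the signature is genuine.

accept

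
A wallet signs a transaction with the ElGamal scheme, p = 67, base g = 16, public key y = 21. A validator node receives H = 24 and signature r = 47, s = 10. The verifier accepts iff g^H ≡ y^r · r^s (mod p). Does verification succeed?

Left side g^H mod p:
Squares mod 67: 16^1≡16, 16^2≡55, 16^4≡10, 16^8≡33, 16^16≡17
24 = 16 + 8, so 16^24 ≡ 17·33 ≡ 25 (mod 67)
Right side y^r · r^s mod p:
Squares mod 67: 21^1≡21, 21^2≡39, 21^4≡47, 21^8≡65, 21^16≡4, 21^32≡16
47 = 32 + 8 + 4 + 2 + 1, so 21^47 ≡ 16·65·47·39·21 ≡ 19 (mod 67)
Squares mod 67: 47^1≡47, 47^2≡65, 47^4≡4, 47^8≡16
10 = 8 + 2, so 47^10 ≡ 16·65 ≡ 35 (mod 67)
19·35 = 665 ≡ 62 (mod 67)
25 ≠ 62, so verification fails.

fails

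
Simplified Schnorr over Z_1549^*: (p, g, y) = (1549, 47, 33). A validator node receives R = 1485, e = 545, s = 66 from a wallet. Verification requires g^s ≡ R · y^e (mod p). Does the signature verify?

g^s mod p:
47^2 = 2209 ≡ 660
47^4 ≡ 660^2 = 435600 ≡ 331
47^8 ≡ 331^2 = 109561 ≡ 1131
47^16 ≡ 1131^2 = 1279161 ≡ 1236
47^32 ≡ 1236^2 = 1527696 ≡ 382
47^64 ≡ 382^2 = 145924 ≡ 318
66 = 64 + 2, so 47^66 ≡ 318·660 ≡ 765 (mod 1549)
R · y^e mod p:
33^2 = 1089
33^4 ≡ 1089^2 = 1185921 ≡ 936
33^8 ≡ 936^2 = 876096 ≡ 911
33^16 ≡ 911^2 = 829921 ≡ 1206
33^32 ≡ 1206^2 = 1454436 ≡ 1474
33^64 ≡ 1474^2 = 2172676 ≡ 978
33^128 ≡ 978^2 = 956484 ≡ 751
33^256 ≡ 751^2 = 564001 ≡ 165
33^512 ≡ 165^2 = 27225 ≡ 892
545 = 512 + 32 + 1, so 33^545 ≡ 892·1474·33 ≡ 1174 (mod 1549)
1485·1174 = 1743390 ≡ 765 (mod 1549)
765 ≡ 765 (mod 1549); signature holds.

verifies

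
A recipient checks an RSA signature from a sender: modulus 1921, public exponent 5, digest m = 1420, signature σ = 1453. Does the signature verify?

verifies

σ^2 ≡ 1453^2 = 2111209 ≡ 30
σ^4 ≡ 30^2 = 900
5 = 4 + 1, so σ^5 ≡ 900·1453 ≡ 1420 (mod 1921)
Since 1420 equals the digest 1420, verification succeeds.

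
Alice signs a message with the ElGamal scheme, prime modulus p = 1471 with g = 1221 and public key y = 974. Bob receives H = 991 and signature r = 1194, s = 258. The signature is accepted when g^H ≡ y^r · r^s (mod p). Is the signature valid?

invalid

Left side g^H mod p:
Squares mod 1471: 1221^1≡1221, 1221^2≡718, 1221^4≡674, 1221^8≡1208, 1221^16≡32, 1221^32≡1024, 1221^64≡1224, 1221^128≡698, 1221^256≡303, 1221^512≡607
991 = 512 + 256 + 128 + 64 + 16 + 8 + 4 + 2 + 1, so 1221^991 ≡ 607·303·698·1224·32·1208·674·718·1221 ≡ 1168 (mod 1471)
Right side y^r · r^s mod p:
Squares mod 1471: 974^1≡974, 974^2≡1352, 974^4≡922, 974^8≡1317, 974^16≡180, 974^32≡38, 974^64≡1444, 974^128≡729, 974^256≡410, 974^512≡406, 974^1024≡84
1194 = 1024 + 128 + 32 + 8 + 2, so 974^1194 ≡ 84·729·38·1317·1352 ≡ 645 (mod 1471)
Squares mod 1471: 1194^1≡1194, 1194^2≡237, 1194^4≡271, 1194^8≡1362, 1194^16≡113, 1194^32≡1001, 1194^64≡250, 1194^128≡718, 1194^256≡674
258 = 256 + 2, so 1194^258 ≡ 674·237 ≡ 870 (mod 1471)
645·870 = 561150 ≡ 699 (mod 1471)
1168 ≠ 699, so verification fails.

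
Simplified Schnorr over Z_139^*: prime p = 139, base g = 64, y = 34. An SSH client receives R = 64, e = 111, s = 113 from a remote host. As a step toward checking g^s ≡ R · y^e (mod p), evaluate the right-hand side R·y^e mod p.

77

34^2 = 1156 ≡ 44
34^4 ≡ 44^2 = 1936 ≡ 129
34^8 ≡ 129^2 = 16641 ≡ 100
34^16 ≡ 100^2 = 10000 ≡ 131
34^32 ≡ 131^2 = 17161 ≡ 64
34^64 ≡ 64^2 = 4096 ≡ 65
111 = 64 + 32 + 8 + 4 + 2 + 1, so 34^111 ≡ 65·64·100·129·44·34 ≡ 125 (mod 139)
R · y^e ≡ 64·125 = 8000 ≡ 77 (mod 139)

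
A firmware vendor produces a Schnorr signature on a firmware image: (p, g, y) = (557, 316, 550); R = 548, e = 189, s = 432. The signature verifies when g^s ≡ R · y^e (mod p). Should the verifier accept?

g^s mod p:
316^2 = 99856 ≡ 153
316^4 ≡ 153^2 = 23409 ≡ 15
316^8 ≡ 15^2 = 225
316^16 ≡ 225^2 = 50625 ≡ 495
316^32 ≡ 495^2 = 245025 ≡ 502
316^64 ≡ 502^2 = 252004 ≡ 240
316^128 ≡ 240^2 = 57600 ≡ 229
316^256 ≡ 229^2 = 52441 ≡ 83
432 = 256 + 128 + 32 + 16, so 316^432 ≡ 83·229·502·495 ≡ 236 (mod 557)
R · y^e mod p:
550^2 = 302500 ≡ 49
550^4 ≡ 49^2 = 2401 ≡ 173
550^8 ≡ 173^2 = 29929 ≡ 408
550^16 ≡ 408^2 = 166464 ≡ 478
550^32 ≡ 478^2 = 228484 ≡ 114
550^64 ≡ 114^2 = 12996 ≡ 185
550^128 ≡ 185^2 = 34225 ≡ 248
189 = 128 + 32 + 16 + 8 + 4 + 1, so 550^189 ≡ 248·114·478·408·173·550 ≡ 407 (mod 557)
548·407 = 223036 ≡ 236 (mod 557)
236 ≡ 236 (mod 557); signature holds.

accept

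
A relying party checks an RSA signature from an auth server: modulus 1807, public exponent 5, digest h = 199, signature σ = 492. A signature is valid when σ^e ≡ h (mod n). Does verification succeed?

σ^2 ≡ 492^2 = 242064 ≡ 1733
σ^4 ≡ 1733^2 = 3003289 ≡ 55
5 = 4 + 1, so σ^5 ≡ 55·492 ≡ 1762 (mod 1807)
The recovered value 1762 does not match the digest 199.

fails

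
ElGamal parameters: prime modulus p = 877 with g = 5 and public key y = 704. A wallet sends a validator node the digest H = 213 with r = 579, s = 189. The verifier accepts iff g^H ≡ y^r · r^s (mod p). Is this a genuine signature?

forged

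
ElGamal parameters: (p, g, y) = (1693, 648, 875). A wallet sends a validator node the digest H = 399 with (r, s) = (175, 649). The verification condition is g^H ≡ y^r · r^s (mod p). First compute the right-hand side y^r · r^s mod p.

635

875^2 = 765625 ≡ 389
875^4 ≡ 389^2 = 151321 ≡ 644
875^8 ≡ 644^2 = 414736 ≡ 1644
875^16 ≡ 1644^2 = 2702736 ≡ 708
875^32 ≡ 708^2 = 501264 ≡ 136
875^64 ≡ 136^2 = 18496 ≡ 1566
875^128 ≡ 1566^2 = 2452356 ≡ 892
175 = 128 + 32 + 8 + 4 + 2 + 1, so 875^175 ≡ 892·136·1644·644·389·875 ≡ 551 (mod 1693)
175^2 = 30625 ≡ 151
175^4 ≡ 151^2 = 22801 ≡ 792
175^8 ≡ 792^2 = 627264 ≡ 854
175^16 ≡ 854^2 = 729316 ≡ 1326
175^32 ≡ 1326^2 = 1758276 ≡ 942
175^64 ≡ 942^2 = 887364 ≡ 232
175^128 ≡ 232^2 = 53824 ≡ 1341
175^256 ≡ 1341^2 = 1798281 ≡ 315
175^512 ≡ 315^2 = 99225 ≡ 1031
649 = 512 + 128 + 8 + 1, so 175^649 ≡ 1031·1341·854·175 ≡ 164 (mod 1693)
y^r · r^s ≡ 551·164 = 90364 ≡ 635 (mod 1693)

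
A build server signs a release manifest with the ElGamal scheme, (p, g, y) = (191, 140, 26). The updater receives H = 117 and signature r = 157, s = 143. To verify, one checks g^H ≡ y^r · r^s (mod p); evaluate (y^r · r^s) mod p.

26^2 = 676 ≡ 103
26^4 ≡ 103^2 = 10609 ≡ 104
26^8 ≡ 104^2 = 10816 ≡ 120
26^16 ≡ 120^2 = 14400 ≡ 75
26^32 ≡ 75^2 = 5625 ≡ 86
26^64 ≡ 86^2 = 7396 ≡ 138
26^128 ≡ 138^2 = 19044 ≡ 135
157 = 128 + 16 + 8 + 4 + 1, so 26^157 ≡ 135·75·120·104·26 ≡ 133 (mod 191)
157^2 = 24649 ≡ 10
157^4 ≡ 10^2 = 100
157^8 ≡ 100^2 = 10000 ≡ 68
157^16 ≡ 68^2 = 4624 ≡ 40
157^32 ≡ 40^2 = 1600 ≡ 72
157^64 ≡ 72^2 = 5184 ≡ 27
157^128 ≡ 27^2 = 729 ≡ 156
143 = 128 + 8 + 4 + 2 + 1, so 157^143 ≡ 156·68·100·10·157 ≡ 176 (mod 191)
y^r · r^s ≡ 133·176 = 23408 ≡ 106 (mod 191)

106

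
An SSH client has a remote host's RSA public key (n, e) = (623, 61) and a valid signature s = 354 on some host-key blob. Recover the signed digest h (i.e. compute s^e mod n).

25

Squares mod 623: s^1≡354, s^2≡93, s^4≡550, s^8≡345, s^16≡32, s^32≡401
61 = 32 + 16 + 8 + 4 + 1, so s^61 ≡ 401·32·345·550·354 ≡ 25 (mod 623)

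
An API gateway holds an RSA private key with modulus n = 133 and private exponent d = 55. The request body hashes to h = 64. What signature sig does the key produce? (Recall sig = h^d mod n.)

64

h^2 ≡ 64^2 = 4096 ≡ 106
h^4 ≡ 106^2 = 11236 ≡ 64
h^8 ≡ 64^2 = 4096 ≡ 106
h^16 ≡ 106^2 = 11236 ≡ 64
h^32 ≡ 64^2 = 4096 ≡ 106
55 = 32 + 16 + 4 + 2 + 1, so h^55 ≡ 106·64·64·106·64 ≡ 64 (mod 133)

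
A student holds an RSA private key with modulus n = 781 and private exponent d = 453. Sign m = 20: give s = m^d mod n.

m^2 ≡ 20^2 = 400
m^4 ≡ 400^2 = 160000 ≡ 676
m^8 ≡ 676^2 = 456976 ≡ 91
m^16 ≡ 91^2 = 8281 ≡ 471
m^32 ≡ 471^2 = 221841 ≡ 37
m^64 ≡ 37^2 = 1369 ≡ 588
m^128 ≡ 588^2 = 345744 ≡ 542
m^256 ≡ 542^2 = 293764 ≡ 108
453 = 256 + 128 + 64 + 4 + 1, so m^453 ≡ 108·542·588·676·20 ≡ 740 (mod 781)

740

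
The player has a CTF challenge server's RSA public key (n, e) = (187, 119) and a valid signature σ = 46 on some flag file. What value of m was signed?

160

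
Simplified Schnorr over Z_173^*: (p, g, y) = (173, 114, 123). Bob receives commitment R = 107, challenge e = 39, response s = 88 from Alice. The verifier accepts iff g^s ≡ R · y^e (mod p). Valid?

g^s mod p:
114^2 = 12996 ≡ 21
114^4 ≡ 21^2 = 441 ≡ 95
114^8 ≡ 95^2 = 9025 ≡ 29
114^16 ≡ 29^2 = 841 ≡ 149
114^32 ≡ 149^2 = 22201 ≡ 57
114^64 ≡ 57^2 = 3249 ≡ 135
88 = 64 + 16 + 8, so 114^88 ≡ 135·149·29 ≡ 152 (mod 173)
R · y^e mod p:
123^2 = 15129 ≡ 78
123^4 ≡ 78^2 = 6084 ≡ 29
123^8 ≡ 29^2 = 841 ≡ 149
123^16 ≡ 149^2 = 22201 ≡ 57
123^32 ≡ 57^2 = 3249 ≡ 135
39 = 32 + 4 + 2 + 1, so 123^39 ≡ 135·29·78·123 ≡ 134 (mod 173)
107·134 = 14338 ≡ 152 (mod 173)
152 ≡ 152 (mod 173); signature holds.

yes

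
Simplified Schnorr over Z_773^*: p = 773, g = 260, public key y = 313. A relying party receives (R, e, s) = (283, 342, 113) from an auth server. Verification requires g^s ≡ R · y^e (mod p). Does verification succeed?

g^s mod p:
Squares mod 773: 260^1≡260, 260^2≡349, 260^4≡440, 260^8≡350, 260^16≡366, 260^32≡227, 260^64≡511
113 = 64 + 32 + 16 + 1, so 260^113 ≡ 511·227·366·260 ≡ 715 (mod 773)
R · y^e mod p:
Squares mod 773: 313^1≡313, 313^2≡571, 313^4≡608, 313^8≡170, 313^16≡299, 313^32≡506, 313^64≡173, 313^128≡555, 313^256≡371
342 = 256 + 64 + 16 + 4 + 2, so 313^342 ≡ 371·173·299·608·571 ≡ 604 (mod 773)
283·604 = 170932 ≡ 99 (mod 773)
715 ≠ 99; the check fails.

fails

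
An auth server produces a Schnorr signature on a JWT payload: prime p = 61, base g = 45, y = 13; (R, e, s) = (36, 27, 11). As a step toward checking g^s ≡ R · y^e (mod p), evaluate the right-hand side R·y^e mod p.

13^2 = 169 ≡ 47
13^4 ≡ 47^2 = 2209 ≡ 13
13^8 ≡ 13^2 = 169 ≡ 47
13^16 ≡ 47^2 = 2209 ≡ 13
27 = 16 + 8 + 2 + 1, so 13^27 ≡ 13·47·47·13 ≡ 1 (mod 61)
R · y^e ≡ 36·1 = 36 ≡ 36 (mod 61)

36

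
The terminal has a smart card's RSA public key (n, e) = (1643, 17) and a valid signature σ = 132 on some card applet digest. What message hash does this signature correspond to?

777

σ^2 ≡ 132^2 = 17424 ≡ 994
σ^4 ≡ 994^2 = 988036 ≡ 593
σ^8 ≡ 593^2 = 351649 ≡ 47
σ^16 ≡ 47^2 = 2209 ≡ 566
17 = 16 + 1, so σ^17 ≡ 566·132 ≡ 777 (mod 1643)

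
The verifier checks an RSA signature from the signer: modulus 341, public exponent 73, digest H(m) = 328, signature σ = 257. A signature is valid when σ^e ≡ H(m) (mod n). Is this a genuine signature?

genuine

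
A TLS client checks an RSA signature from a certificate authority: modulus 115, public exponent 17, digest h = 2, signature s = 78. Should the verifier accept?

reject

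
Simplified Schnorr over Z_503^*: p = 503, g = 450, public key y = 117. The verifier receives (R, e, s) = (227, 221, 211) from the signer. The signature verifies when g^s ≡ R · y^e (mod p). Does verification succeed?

g^s mod p:
450^2 = 202500 ≡ 294
450^4 ≡ 294^2 = 86436 ≡ 423
450^8 ≡ 423^2 = 178929 ≡ 364
450^16 ≡ 364^2 = 132496 ≡ 207
450^32 ≡ 207^2 = 42849 ≡ 94
450^64 ≡ 94^2 = 8836 ≡ 285
450^128 ≡ 285^2 = 81225 ≡ 242
211 = 128 + 64 + 16 + 2 + 1, so 450^211 ≡ 242·285·207·294·450 ≡ 42 (mod 503)
R · y^e mod p:
117^2 = 13689 ≡ 108
117^4 ≡ 108^2 = 11664 ≡ 95
117^8 ≡ 95^2 = 9025 ≡ 474
117^16 ≡ 474^2 = 224676 ≡ 338
117^32 ≡ 338^2 = 114244 ≡ 63
117^64 ≡ 63^2 = 3969 ≡ 448
117^128 ≡ 448^2 = 200704 ≡ 7
221 = 128 + 64 + 16 + 8 + 4 + 1, so 117^221 ≡ 7·448·338·474·95·117 ≡ 361 (mod 503)
227·361 = 81947 ≡ 461 (mod 503)
42 ≠ 461; the check fails.

fails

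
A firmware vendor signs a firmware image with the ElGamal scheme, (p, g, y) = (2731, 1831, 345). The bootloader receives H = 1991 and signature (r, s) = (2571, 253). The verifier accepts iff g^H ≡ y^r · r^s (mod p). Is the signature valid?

invalid

Left side g^H mod p:
1831^2 = 3352561 ≡ 1624
1831^4 ≡ 1624^2 = 2637376 ≡ 1961
1831^8 ≡ 1961^2 = 3845521 ≡ 273
1831^16 ≡ 273^2 = 74529 ≡ 792
1831^32 ≡ 792^2 = 627264 ≡ 1865
1831^64 ≡ 1865^2 = 3478225 ≡ 1662
1831^128 ≡ 1662^2 = 2762244 ≡ 1203
1831^256 ≡ 1203^2 = 1447209 ≡ 2510
1831^512 ≡ 2510^2 = 6300100 ≡ 2414
1831^1024 ≡ 2414^2 = 5827396 ≡ 2173
1991 = 1024 + 512 + 256 + 128 + 64 + 4 + 2 + 1, so 1831^1991 ≡ 2173·2414·2510·1203·1662·1961·1624·1831 ≡ 1972 (mod 2731)
Right side y^r · r^s mod p:
345^2 = 119025 ≡ 1592
345^4 ≡ 1592^2 = 2534464 ≡ 96
345^8 ≡ 96^2 = 9216 ≡ 1023
345^16 ≡ 1023^2 = 1046529 ≡ 556
345^32 ≡ 556^2 = 309136 ≡ 533
345^64 ≡ 533^2 = 284089 ≡ 65
345^128 ≡ 65^2 = 4225 ≡ 1494
345^256 ≡ 1494^2 = 2232036 ≡ 809
345^512 ≡ 809^2 = 654481 ≡ 1772
345^1024 ≡ 1772^2 = 3139984 ≡ 2065
345^2048 ≡ 2065^2 = 4264225 ≡ 1134
2571 = 2048 + 512 + 8 + 2 + 1, so 345^2571 ≡ 1134·1772·1023·1592·345 ≡ 819 (mod 2731)
2571^2 = 6610041 ≡ 1021
2571^4 ≡ 1021^2 = 1042441 ≡ 1930
2571^8 ≡ 1930^2 = 3724900 ≡ 2547
2571^16 ≡ 2547^2 = 6487209 ≡ 1084
2571^32 ≡ 1084^2 = 1175056 ≡ 726
2571^64 ≡ 726^2 = 527076 ≡ 2724
2571^128 ≡ 2724^2 = 7420176 ≡ 49
253 = 128 + 64 + 32 + 16 + 8 + 4 + 1, so 2571^253 ≡ 49·2724·726·1084·2547·1930·2571 ≡ 2348 (mod 2731)
819·2348 = 1923012 ≡ 388 (mod 2731)
1972 ≠ 388, so verification fails.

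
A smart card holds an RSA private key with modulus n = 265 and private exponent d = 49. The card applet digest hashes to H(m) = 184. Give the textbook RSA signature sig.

249

(H(m))^2 ≡ 184^2 = 33856 ≡ 201
(H(m))^4 ≡ 201^2 = 40401 ≡ 121
(H(m))^8 ≡ 121^2 = 14641 ≡ 66
(H(m))^16 ≡ 66^2 = 4356 ≡ 116
(H(m))^32 ≡ 116^2 = 13456 ≡ 206
49 = 32 + 16 + 1, so (H(m))^49 ≡ 206·116·184 ≡ 249 (mod 265)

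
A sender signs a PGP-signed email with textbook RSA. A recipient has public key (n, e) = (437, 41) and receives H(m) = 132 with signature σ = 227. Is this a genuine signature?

genuine

σ^2 ≡ 227^2 = 51529 ≡ 400
σ^4 ≡ 400^2 = 160000 ≡ 58
σ^8 ≡ 58^2 = 3364 ≡ 305
σ^16 ≡ 305^2 = 93025 ≡ 381
σ^32 ≡ 381^2 = 145161 ≡ 77
41 = 32 + 8 + 1, so σ^41 ≡ 77·305·227 ≡ 132 (mod 437)
Since 132 equals the digest 132, verification succeeds.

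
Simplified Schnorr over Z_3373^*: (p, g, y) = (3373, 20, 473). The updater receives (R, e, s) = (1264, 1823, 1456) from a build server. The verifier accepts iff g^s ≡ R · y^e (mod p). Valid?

g^s mod p:
20^1456 mod 3373 = 1935
R · y^e mod p:
473^1823 mod 3373 = 3089
1264·3089 = 3904496 ≡ 1935 (mod 3373)
1935 ≡ 1935 (mod 3373); signature holds.

yes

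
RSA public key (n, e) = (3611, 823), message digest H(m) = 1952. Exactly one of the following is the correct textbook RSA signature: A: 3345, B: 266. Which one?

Candidate A: Squares mod 3611: 3345^1≡3345, 3345^2≡2147, 3345^4≡1973, 3345^8≡71, 3345^16≡1430, 3345^32≡1074, 3345^64≡1567, 3345^128≡9, 3345^256≡81, 3345^512≡2950; 823 = 512 + 256 + 32 + 16 + 4 + 2 + 1, so 3345^823 ≡ 2950·81·1074·1430·1973·2147·3345 ≡ 1952 (mod 3611)
  → matches H(m) = 1952
Candidate B: Squares mod 3611: 266^1≡266, 266^2≡2147, 266^4≡1973, 266^8≡71, 266^16≡1430, 266^32≡1074, 266^64≡1567, 266^128≡9, 266^256≡81, 266^512≡2950; 823 = 512 + 256 + 32 + 16 + 4 + 2 + 1, so 266^823 ≡ 2950·81·1074·1430·1973·2147·266 ≡ 1659 (mod 3611)

A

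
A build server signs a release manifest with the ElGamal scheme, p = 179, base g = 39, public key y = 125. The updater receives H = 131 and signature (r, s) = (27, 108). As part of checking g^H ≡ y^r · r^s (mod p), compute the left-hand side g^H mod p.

15

39^2 = 1521 ≡ 89
39^4 ≡ 89^2 = 7921 ≡ 45
39^8 ≡ 45^2 = 2025 ≡ 56
39^16 ≡ 56^2 = 3136 ≡ 93
39^32 ≡ 93^2 = 8649 ≡ 57
39^64 ≡ 57^2 = 3249 ≡ 27
39^128 ≡ 27^2 = 729 ≡ 13
131 = 128 + 2 + 1, so 39^131 ≡ 13·89·39 ≡ 15 (mod 179)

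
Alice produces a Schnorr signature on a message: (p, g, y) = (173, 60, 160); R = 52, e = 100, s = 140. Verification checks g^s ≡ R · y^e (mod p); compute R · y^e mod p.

Squares mod 173: 160^1≡160, 160^2≡169, 160^4≡16, 160^8≡83, 160^16≡142, 160^32≡96, 160^64≡47
100 = 64 + 32 + 4, so 160^100 ≡ 47·96·16 ≡ 51 (mod 173)
R · y^e ≡ 52·51 = 2652 ≡ 57 (mod 173)

57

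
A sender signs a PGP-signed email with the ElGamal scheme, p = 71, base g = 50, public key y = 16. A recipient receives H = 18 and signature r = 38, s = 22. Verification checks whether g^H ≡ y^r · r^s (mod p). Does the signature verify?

verifies

Left side g^H mod p:
50^2 = 2500 ≡ 15
50^4 ≡ 15^2 = 225 ≡ 12
50^8 ≡ 12^2 = 144 ≡ 2
50^16 ≡ 2^2 = 4
18 = 16 + 2, so 50^18 ≡ 4·15 ≡ 60 (mod 71)
Right side y^r · r^s mod p:
16^2 = 256 ≡ 43
16^4 ≡ 43^2 = 1849 ≡ 3
16^8 ≡ 3^2 = 9
16^16 ≡ 9^2 = 81 ≡ 10
16^32 ≡ 10^2 = 100 ≡ 29
38 = 32 + 4 + 2, so 16^38 ≡ 29·3·43 ≡ 49 (mod 71)
38^2 = 1444 ≡ 24
38^4 ≡ 24^2 = 576 ≡ 8
38^8 ≡ 8^2 = 64
38^16 ≡ 64^2 = 4096 ≡ 49
22 = 16 + 4 + 2, so 38^22 ≡ 49·8·24 ≡ 36 (mod 71)
49·36 = 1764 ≡ 60 (mod 71)
60 ≡ 60 (mod 71), so the signature is genuine.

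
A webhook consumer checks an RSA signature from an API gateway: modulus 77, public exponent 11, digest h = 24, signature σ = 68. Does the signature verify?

Squares mod 77: σ^1≡68, σ^2≡4, σ^4≡16, σ^8≡25
11 = 8 + 2 + 1, so σ^11 ≡ 25·4·68 ≡ 24 (mod 77)
Since 24 equals the digest 24, verification succeeds.

verifies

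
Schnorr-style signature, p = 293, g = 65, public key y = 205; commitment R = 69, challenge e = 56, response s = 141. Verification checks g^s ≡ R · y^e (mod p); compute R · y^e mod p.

137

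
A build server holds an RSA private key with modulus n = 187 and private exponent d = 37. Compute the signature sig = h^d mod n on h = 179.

42

Squares mod 187: h^1≡179, h^2≡64, h^4≡169, h^8≡137, h^16≡69, h^32≡86
37 = 32 + 4 + 1, so h^37 ≡ 86·169·179 ≡ 42 (mod 187)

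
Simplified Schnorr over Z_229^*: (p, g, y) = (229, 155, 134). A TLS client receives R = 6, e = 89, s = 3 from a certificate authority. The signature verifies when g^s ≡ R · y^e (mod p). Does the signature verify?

verifies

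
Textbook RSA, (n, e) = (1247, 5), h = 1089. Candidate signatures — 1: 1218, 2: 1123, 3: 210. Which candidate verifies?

3

Candidate 1: Squares mod 1247: 1218^1≡1218, 1218^2≡841, 1218^4≡232; 5 = 4 + 1, so 1218^5 ≡ 232·1218 ≡ 754 (mod 1247)
Candidate 2: Squares mod 1247: 1123^1≡1123, 1123^2≡412, 1123^4≡152; 5 = 4 + 1, so 1123^5 ≡ 152·1123 ≡ 1104 (mod 1247)
Candidate 3: Squares mod 1247: 210^1≡210, 210^2≡455, 210^4≡23; 5 = 4 + 1, so 210^5 ≡ 23·210 ≡ 1089 (mod 1247)
  → matches h = 1089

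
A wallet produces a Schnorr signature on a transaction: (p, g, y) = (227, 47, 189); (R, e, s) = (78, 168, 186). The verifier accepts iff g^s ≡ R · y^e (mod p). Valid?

no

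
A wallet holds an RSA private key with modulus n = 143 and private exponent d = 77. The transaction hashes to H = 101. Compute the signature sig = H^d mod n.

95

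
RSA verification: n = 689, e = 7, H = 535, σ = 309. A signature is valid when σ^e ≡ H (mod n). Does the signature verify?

does not verify

Squares mod 689: σ^1≡309, σ^2≡399, σ^4≡42
7 = 4 + 2 + 1, so σ^7 ≡ 42·399·309 ≡ 387 (mod 689)
σ^7 mod 689 = 387, but H = 535.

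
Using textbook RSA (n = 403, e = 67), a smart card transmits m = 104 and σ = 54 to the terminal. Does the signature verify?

σ^2 ≡ 54^2 = 2916 ≡ 95
σ^4 ≡ 95^2 = 9025 ≡ 159
σ^8 ≡ 159^2 = 25281 ≡ 295
σ^16 ≡ 295^2 = 87025 ≡ 380
σ^32 ≡ 380^2 = 144400 ≡ 126
σ^64 ≡ 126^2 = 15876 ≡ 159
67 = 64 + 2 + 1, so σ^67 ≡ 159·95·54 ≡ 401 (mod 403)
σ^67 mod 403 = 401, but m = 104.

does not verify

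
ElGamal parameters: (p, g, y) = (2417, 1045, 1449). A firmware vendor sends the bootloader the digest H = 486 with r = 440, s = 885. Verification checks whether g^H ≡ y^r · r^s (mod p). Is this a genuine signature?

Left side g^H mod p:
1045^2 = 1092025 ≡ 1958
1045^4 ≡ 1958^2 = 3833764 ≡ 402
1045^8 ≡ 402^2 = 161604 ≡ 2082
1045^16 ≡ 2082^2 = 4334724 ≡ 1043
1045^32 ≡ 1043^2 = 1087849 ≡ 199
1045^64 ≡ 199^2 = 39601 ≡ 929
1045^128 ≡ 929^2 = 863041 ≡ 172
1045^256 ≡ 172^2 = 29584 ≡ 580
486 = 256 + 128 + 64 + 32 + 4 + 2, so 1045^486 ≡ 580·172·929·199·402·1958 ≡ 93 (mod 2417)
Right side y^r · r^s mod p:
1449^2 = 2099601 ≡ 1645
1449^4 ≡ 1645^2 = 2706025 ≡ 1402
1449^8 ≡ 1402^2 = 1965604 ≡ 583
1449^16 ≡ 583^2 = 339889 ≡ 1509
1449^32 ≡ 1509^2 = 2277081 ≡ 267
1449^64 ≡ 267^2 = 71289 ≡ 1196
1449^128 ≡ 1196^2 = 1430416 ≡ 1969
1449^256 ≡ 1969^2 = 3876961 ≡ 93
440 = 256 + 128 + 32 + 16 + 8, so 1449^440 ≡ 93·1969·267·1509·583 ≡ 657 (mod 2417)
440^2 = 193600 ≡ 240
440^4 ≡ 240^2 = 57600 ≡ 2009
440^8 ≡ 2009^2 = 4036081 ≡ 2108
440^16 ≡ 2108^2 = 4443664 ≡ 1218
440^32 ≡ 1218^2 = 1483524 ≡ 1903
440^64 ≡ 1903^2 = 3621409 ≡ 743
440^128 ≡ 743^2 = 552049 ≡ 973
440^256 ≡ 973^2 = 946729 ≡ 1682
440^512 ≡ 1682^2 = 2829124 ≡ 1234
885 = 512 + 256 + 64 + 32 + 16 + 4 + 1, so 440^885 ≡ 1234·1682·743·1903·1218·2009·440 ≡ 1108 (mod 2417)
657·1108 = 727956 ≡ 439 (mod 2417)
93 ≠ 439, so verification fails.

forged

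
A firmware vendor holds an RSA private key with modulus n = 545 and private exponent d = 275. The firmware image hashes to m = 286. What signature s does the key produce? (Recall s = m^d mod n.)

101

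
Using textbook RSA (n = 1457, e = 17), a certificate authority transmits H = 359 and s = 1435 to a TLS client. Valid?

no

Squares mod 1457: s^1≡1435, s^2≡484, s^4≡1136, s^8≡1051, s^16≡195
17 = 16 + 1, so s^17 ≡ 195·1435 ≡ 81 (mod 1457)
The recovered value 81 does not match the digest 359.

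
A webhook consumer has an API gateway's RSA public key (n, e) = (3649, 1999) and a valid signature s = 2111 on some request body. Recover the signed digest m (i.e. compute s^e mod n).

s^2 ≡ 2111^2 = 4456321 ≡ 892
s^4 ≡ 892^2 = 795664 ≡ 182
s^8 ≡ 182^2 = 33124 ≡ 283
s^16 ≡ 283^2 = 80089 ≡ 3460
s^32 ≡ 3460^2 = 11971600 ≡ 2880
s^64 ≡ 2880^2 = 8294400 ≡ 223
s^128 ≡ 223^2 = 49729 ≡ 2292
s^256 ≡ 2292^2 = 5253264 ≡ 2353
s^512 ≡ 2353^2 = 5536609 ≡ 1076
s^1024 ≡ 1076^2 = 1157776 ≡ 1043
1999 = 1024 + 512 + 256 + 128 + 64 + 8 + 4 + 2 + 1, so s^1999 ≡ 1043·1076·2353·2292·223·283·182·892·2111 ≡ 1351 (mod 3649)

1351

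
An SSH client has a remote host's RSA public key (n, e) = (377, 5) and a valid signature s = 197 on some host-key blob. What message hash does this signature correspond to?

s^2 ≡ 197^2 = 38809 ≡ 355
s^4 ≡ 355^2 = 126025 ≡ 107
5 = 4 + 1, so s^5 ≡ 107·197 ≡ 344 (mod 377)

344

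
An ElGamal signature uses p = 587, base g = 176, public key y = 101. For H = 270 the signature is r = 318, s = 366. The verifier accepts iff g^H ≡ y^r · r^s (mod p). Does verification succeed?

Left side g^H mod p:
176^2 = 30976 ≡ 452
176^4 ≡ 452^2 = 204304 ≡ 28
176^8 ≡ 28^2 = 784 ≡ 197
176^16 ≡ 197^2 = 38809 ≡ 67
176^32 ≡ 67^2 = 4489 ≡ 380
176^64 ≡ 380^2 = 144400 ≡ 585
176^128 ≡ 585^2 = 342225 ≡ 4
176^256 ≡ 4^2 = 16
270 = 256 + 8 + 4 + 2, so 176^270 ≡ 16·197·28·452 ≡ 366 (mod 587)
Right side y^r · r^s mod p:
101^2 = 10201 ≡ 222
101^4 ≡ 222^2 = 49284 ≡ 563
101^8 ≡ 563^2 = 316969 ≡ 576
101^16 ≡ 576^2 = 331776 ≡ 121
101^32 ≡ 121^2 = 14641 ≡ 553
101^64 ≡ 553^2 = 305809 ≡ 569
101^128 ≡ 569^2 = 323761 ≡ 324
101^256 ≡ 324^2 = 104976 ≡ 490
318 = 256 + 32 + 16 + 8 + 4 + 2, so 101^318 ≡ 490·553·121·576·563·222 ≡ 579 (mod 587)
318^2 = 101124 ≡ 160
318^4 ≡ 160^2 = 25600 ≡ 359
318^8 ≡ 359^2 = 128881 ≡ 328
318^16 ≡ 328^2 = 107584 ≡ 163
318^32 ≡ 163^2 = 26569 ≡ 154
318^64 ≡ 154^2 = 23716 ≡ 236
318^128 ≡ 236^2 = 55696 ≡ 518
318^256 ≡ 518^2 = 268324 ≡ 65
366 = 256 + 64 + 32 + 8 + 4 + 2, so 318^366 ≡ 65·236·154·328·359·160 ≡ 101 (mod 587)
579·101 = 58479 ≡ 366 (mod 587)
366 ≡ 366 (mod 587), so the signature is genuine.

passes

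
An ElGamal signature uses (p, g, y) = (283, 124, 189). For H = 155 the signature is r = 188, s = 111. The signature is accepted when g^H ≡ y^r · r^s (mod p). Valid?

no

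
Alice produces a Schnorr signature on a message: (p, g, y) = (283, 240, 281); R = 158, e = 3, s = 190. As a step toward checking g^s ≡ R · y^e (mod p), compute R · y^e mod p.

151

281^2 = 78961 ≡ 4
3 = 2 + 1, so 281^3 ≡ 4·281 ≡ 275 (mod 283)
R · y^e ≡ 158·275 = 43450 ≡ 151 (mod 283)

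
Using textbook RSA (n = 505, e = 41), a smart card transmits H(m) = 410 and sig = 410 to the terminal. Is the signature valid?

sig^41 mod 505 = 410
sig^41 mod 505 = 410 matches H(m).

valid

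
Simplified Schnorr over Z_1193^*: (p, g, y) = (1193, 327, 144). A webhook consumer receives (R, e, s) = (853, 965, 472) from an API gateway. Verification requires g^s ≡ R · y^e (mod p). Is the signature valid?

invalid

g^s mod p:
327^2 = 106929 ≡ 752
327^4 ≡ 752^2 = 565504 ≡ 22
327^8 ≡ 22^2 = 484
327^16 ≡ 484^2 = 234256 ≡ 428
327^32 ≡ 428^2 = 183184 ≡ 655
327^64 ≡ 655^2 = 429025 ≡ 738
327^128 ≡ 738^2 = 544644 ≡ 636
327^256 ≡ 636^2 = 404496 ≡ 69
472 = 256 + 128 + 64 + 16 + 8, so 327^472 ≡ 69·636·738·428·484 ≡ 514 (mod 1193)
R · y^e mod p:
144^2 = 20736 ≡ 455
144^4 ≡ 455^2 = 207025 ≡ 636
144^8 ≡ 636^2 = 404496 ≡ 69
144^16 ≡ 69^2 = 4761 ≡ 1182
144^32 ≡ 1182^2 = 1397124 ≡ 121
144^64 ≡ 121^2 = 14641 ≡ 325
144^128 ≡ 325^2 = 105625 ≡ 641
144^256 ≡ 641^2 = 410881 ≡ 489
144^512 ≡ 489^2 = 239121 ≡ 521
965 = 512 + 256 + 128 + 64 + 4 + 1, so 144^965 ≡ 521·489·641·325·636·144 ≡ 913 (mod 1193)
853·913 = 778789 ≡ 953 (mod 1193)
514 ≠ 953; the check fails.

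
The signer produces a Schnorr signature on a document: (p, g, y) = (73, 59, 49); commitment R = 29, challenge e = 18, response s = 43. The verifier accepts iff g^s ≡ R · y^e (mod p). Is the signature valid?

valid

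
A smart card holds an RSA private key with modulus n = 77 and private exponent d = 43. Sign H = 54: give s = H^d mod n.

H^2 ≡ 54^2 = 2916 ≡ 67
H^4 ≡ 67^2 = 4489 ≡ 23
H^8 ≡ 23^2 = 529 ≡ 67
H^16 ≡ 67^2 = 4489 ≡ 23
H^32 ≡ 23^2 = 529 ≡ 67
43 = 32 + 8 + 2 + 1, so H^43 ≡ 67·67·67·54 ≡ 54 (mod 77)

54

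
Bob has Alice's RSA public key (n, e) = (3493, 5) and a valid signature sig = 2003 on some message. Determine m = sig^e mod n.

1338

sig^2 ≡ 2003^2 = 4012009 ≡ 2045
sig^4 ≡ 2045^2 = 4182025 ≡ 904
5 = 4 + 1, so sig^5 ≡ 904·2003 ≡ 1338 (mod 3493)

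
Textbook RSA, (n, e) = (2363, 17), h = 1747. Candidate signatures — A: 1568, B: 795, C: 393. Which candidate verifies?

B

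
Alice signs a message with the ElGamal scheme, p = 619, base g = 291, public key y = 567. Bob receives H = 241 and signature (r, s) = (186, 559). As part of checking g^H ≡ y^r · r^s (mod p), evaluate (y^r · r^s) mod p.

567^2 = 321489 ≡ 228
567^4 ≡ 228^2 = 51984 ≡ 607
567^8 ≡ 607^2 = 368449 ≡ 144
567^16 ≡ 144^2 = 20736 ≡ 309
567^32 ≡ 309^2 = 95481 ≡ 155
567^64 ≡ 155^2 = 24025 ≡ 503
567^128 ≡ 503^2 = 253009 ≡ 457
186 = 128 + 32 + 16 + 8 + 2, so 567^186 ≡ 457·155·309·144·228 ≡ 42 (mod 619)
186^2 = 34596 ≡ 551
186^4 ≡ 551^2 = 303601 ≡ 291
186^8 ≡ 291^2 = 84681 ≡ 497
186^16 ≡ 497^2 = 247009 ≡ 28
186^32 ≡ 28^2 = 784 ≡ 165
186^64 ≡ 165^2 = 27225 ≡ 608
186^128 ≡ 608^2 = 369664 ≡ 121
186^256 ≡ 121^2 = 14641 ≡ 404
186^512 ≡ 404^2 = 163216 ≡ 419
559 = 512 + 32 + 8 + 4 + 2 + 1, so 186^559 ≡ 419·165·497·291·551·186 ≡ 144 (mod 619)
y^r · r^s ≡ 42·144 = 6048 ≡ 477 (mod 619)

477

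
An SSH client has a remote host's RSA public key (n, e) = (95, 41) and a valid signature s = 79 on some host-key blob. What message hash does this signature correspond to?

34

s^41 mod 95 = 34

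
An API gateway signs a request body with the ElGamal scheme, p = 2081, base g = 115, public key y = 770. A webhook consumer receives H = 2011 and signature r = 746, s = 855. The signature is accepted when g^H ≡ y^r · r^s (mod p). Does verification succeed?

passes

Left side g^H mod p:
115^2 = 13225 ≡ 739
115^4 ≡ 739^2 = 546121 ≡ 899
115^8 ≡ 899^2 = 808201 ≡ 773
115^16 ≡ 773^2 = 597529 ≡ 282
115^32 ≡ 282^2 = 79524 ≡ 446
115^64 ≡ 446^2 = 198916 ≡ 1221
115^128 ≡ 1221^2 = 1490841 ≡ 845
115^256 ≡ 845^2 = 714025 ≡ 242
115^512 ≡ 242^2 = 58564 ≡ 296
115^1024 ≡ 296^2 = 87616 ≡ 214
2011 = 1024 + 512 + 256 + 128 + 64 + 16 + 8 + 2 + 1, so 115^2011 ≡ 214·296·242·845·1221·282·773·739·115 ≡ 394 (mod 2081)
Right side y^r · r^s mod p:
770^2 = 592900 ≡ 1896
770^4 ≡ 1896^2 = 3594816 ≡ 929
770^8 ≡ 929^2 = 863041 ≡ 1507
770^16 ≡ 1507^2 = 2271049 ≡ 678
770^32 ≡ 678^2 = 459684 ≡ 1864
770^64 ≡ 1864^2 = 3474496 ≡ 1307
770^128 ≡ 1307^2 = 1708249 ≡ 1829
770^256 ≡ 1829^2 = 3345241 ≡ 1074
770^512 ≡ 1074^2 = 1153476 ≡ 602
746 = 512 + 128 + 64 + 32 + 8 + 2, so 770^746 ≡ 602·1829·1307·1864·1507·1896 ≡ 1901 (mod 2081)
746^2 = 556516 ≡ 889
746^4 ≡ 889^2 = 790321 ≡ 1622
746^8 ≡ 1622^2 = 2630884 ≡ 500
746^16 ≡ 500^2 = 250000 ≡ 280
746^32 ≡ 280^2 = 78400 ≡ 1403
746^64 ≡ 1403^2 = 1968409 ≡ 1864
746^128 ≡ 1864^2 = 3474496 ≡ 1307
746^256 ≡ 1307^2 = 1708249 ≡ 1829
746^512 ≡ 1829^2 = 3345241 ≡ 1074
855 = 512 + 256 + 64 + 16 + 4 + 2 + 1, so 746^855 ≡ 1074·1829·1864·280·1622·889·746 ≡ 1547 (mod 2081)
1901·1547 = 2940847 ≡ 394 (mod 2081)
394 ≡ 394 (mod 2081), so the signature is genuine.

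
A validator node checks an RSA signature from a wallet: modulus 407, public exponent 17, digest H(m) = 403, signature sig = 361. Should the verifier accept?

reject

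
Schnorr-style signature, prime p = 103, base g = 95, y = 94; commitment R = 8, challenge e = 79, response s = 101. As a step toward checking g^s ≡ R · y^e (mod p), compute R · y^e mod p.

90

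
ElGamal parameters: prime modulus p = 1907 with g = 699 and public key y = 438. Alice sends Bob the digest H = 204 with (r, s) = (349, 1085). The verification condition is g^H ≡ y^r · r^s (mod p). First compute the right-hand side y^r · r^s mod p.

Squares mod 1907: 438^1≡438, 438^2≡1144, 438^4≡534, 438^8≡1013, 438^16≡203, 438^32≡1162, 438^64≡88, 438^128≡116, 438^256≡107
349 = 256 + 64 + 16 + 8 + 4 + 1, so 438^349 ≡ 107·88·203·1013·534·438 ≡ 551 (mod 1907)
Squares mod 1907: 349^1≡349, 349^2≡1660, 349^4≡1892, 349^8≡225, 349^16≡1043, 349^32≡859, 349^64≡1779, 349^128≡1128, 349^256≡415, 349^512≡595, 349^1024≡1230
1085 = 1024 + 32 + 16 + 8 + 4 + 1, so 349^1085 ≡ 1230·859·1043·225·1892·349 ≡ 1664 (mod 1907)
y^r · r^s ≡ 551·1664 = 916864 ≡ 1504 (mod 1907)

1504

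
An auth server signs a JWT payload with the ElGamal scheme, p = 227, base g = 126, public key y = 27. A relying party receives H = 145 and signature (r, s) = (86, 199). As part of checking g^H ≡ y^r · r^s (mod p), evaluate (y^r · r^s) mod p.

Squares mod 227: 27^1≡27, 27^2≡48, 27^4≡34, 27^8≡21, 27^16≡214, 27^32≡169, 27^64≡186
86 = 64 + 16 + 4 + 2, so 27^86 ≡ 186·214·34·48 ≡ 219 (mod 227)
Squares mod 227: 86^1≡86, 86^2≡132, 86^4≡172, 86^8≡74, 86^16≡28, 86^32≡103, 86^64≡167, 86^128≡195
199 = 128 + 64 + 4 + 2 + 1, so 86^199 ≡ 195·167·172·132·86 ≡ 137 (mod 227)
y^r · r^s ≡ 219·137 = 30003 ≡ 39 (mod 227)

39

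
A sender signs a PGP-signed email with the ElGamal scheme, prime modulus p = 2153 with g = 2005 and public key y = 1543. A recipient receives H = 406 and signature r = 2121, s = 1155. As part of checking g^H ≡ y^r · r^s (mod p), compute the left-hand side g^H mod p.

1228

2005^2 = 4020025 ≡ 374
2005^4 ≡ 374^2 = 139876 ≡ 2084
2005^8 ≡ 2084^2 = 4343056 ≡ 455
2005^16 ≡ 455^2 = 207025 ≡ 337
2005^32 ≡ 337^2 = 113569 ≡ 1613
2005^64 ≡ 1613^2 = 2601769 ≡ 945
2005^128 ≡ 945^2 = 893025 ≡ 1683
2005^256 ≡ 1683^2 = 2832489 ≡ 1294
406 = 256 + 128 + 16 + 4 + 2, so 2005^406 ≡ 1294·1683·337·2084·374 ≡ 1228 (mod 2153)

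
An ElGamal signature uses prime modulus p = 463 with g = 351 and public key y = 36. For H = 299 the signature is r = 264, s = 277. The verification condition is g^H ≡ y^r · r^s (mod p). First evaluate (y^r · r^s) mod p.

260

36^2 = 1296 ≡ 370
36^4 ≡ 370^2 = 136900 ≡ 315
36^8 ≡ 315^2 = 99225 ≡ 143
36^16 ≡ 143^2 = 20449 ≡ 77
36^32 ≡ 77^2 = 5929 ≡ 373
36^64 ≡ 373^2 = 139129 ≡ 229
36^128 ≡ 229^2 = 52441 ≡ 122
36^256 ≡ 122^2 = 14884 ≡ 68
264 = 256 + 8, so 36^264 ≡ 68·143 ≡ 1 (mod 463)
264^2 = 69696 ≡ 246
264^4 ≡ 246^2 = 60516 ≡ 326
264^8 ≡ 326^2 = 106276 ≡ 249
264^16 ≡ 249^2 = 62001 ≡ 422
264^32 ≡ 422^2 = 178084 ≡ 292
264^64 ≡ 292^2 = 85264 ≡ 72
264^128 ≡ 72^2 = 5184 ≡ 91
264^256 ≡ 91^2 = 8281 ≡ 410
277 = 256 + 16 + 4 + 1, so 264^277 ≡ 410·422·326·264 ≡ 260 (mod 463)
y^r · r^s ≡ 1·260 = 260 ≡ 260 (mod 463)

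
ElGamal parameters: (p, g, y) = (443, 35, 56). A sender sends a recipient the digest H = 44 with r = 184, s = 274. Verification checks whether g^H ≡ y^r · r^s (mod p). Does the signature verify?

Left side g^H mod p:
Squares mod 443: 35^1≡35, 35^2≡339, 35^4≡184, 35^8≡188, 35^16≡347, 35^32≡356
44 = 32 + 8 + 4, so 35^44 ≡ 356·188·184 ≡ 238 (mod 443)
Right side y^r · r^s mod p:
Squares mod 443: 56^1≡56, 56^2≡35, 56^4≡339, 56^8≡184, 56^16≡188, 56^32≡347, 56^64≡356, 56^128≡38
184 = 128 + 32 + 16 + 8, so 56^184 ≡ 38·347·188·184 ≡ 35 (mod 443)
Squares mod 443: 184^1≡184, 184^2≡188, 184^4≡347, 184^8≡356, 184^16≡38, 184^32≡115, 184^64≡378, 184^128≡238, 184^256≡383
274 = 256 + 16 + 2, so 184^274 ≡ 383·38·188 ≡ 184 (mod 443)
35·184 = 6440 ≡ 238 (mod 443)
238 ≡ 238 (mod 443), so the signature is genuine.

verifies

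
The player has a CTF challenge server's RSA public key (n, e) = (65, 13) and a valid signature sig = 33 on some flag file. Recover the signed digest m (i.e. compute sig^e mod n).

sig^13 mod 65 = 33

33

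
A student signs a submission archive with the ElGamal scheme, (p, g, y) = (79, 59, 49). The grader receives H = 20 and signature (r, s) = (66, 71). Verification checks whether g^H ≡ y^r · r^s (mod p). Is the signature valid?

Left side g^H mod p:
59^2 = 3481 ≡ 5
59^4 ≡ 5^2 = 25
59^8 ≡ 25^2 = 625 ≡ 72
59^16 ≡ 72^2 = 5184 ≡ 49
20 = 16 + 4, so 59^20 ≡ 49·25 ≡ 40 (mod 79)
Right side y^r · r^s mod p:
49^2 = 2401 ≡ 31
49^4 ≡ 31^2 = 961 ≡ 13
49^8 ≡ 13^2 = 169 ≡ 11
49^16 ≡ 11^2 = 121 ≡ 42
49^32 ≡ 42^2 = 1764 ≡ 26
49^64 ≡ 26^2 = 676 ≡ 44
66 = 64 + 2, so 49^66 ≡ 44·31 ≡ 21 (mod 79)
66^2 = 4356 ≡ 11
66^4 ≡ 11^2 = 121 ≡ 42
66^8 ≡ 42^2 = 1764 ≡ 26
66^16 ≡ 26^2 = 676 ≡ 44
66^32 ≡ 44^2 = 1936 ≡ 40
66^64 ≡ 40^2 = 1600 ≡ 20
71 = 64 + 4 + 2 + 1, so 66^71 ≡ 20·42·11·66 ≡ 39 (mod 79)
21·39 = 819 ≡ 29 (mod 79)
40 ≠ 29, so verification fails.

invalid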